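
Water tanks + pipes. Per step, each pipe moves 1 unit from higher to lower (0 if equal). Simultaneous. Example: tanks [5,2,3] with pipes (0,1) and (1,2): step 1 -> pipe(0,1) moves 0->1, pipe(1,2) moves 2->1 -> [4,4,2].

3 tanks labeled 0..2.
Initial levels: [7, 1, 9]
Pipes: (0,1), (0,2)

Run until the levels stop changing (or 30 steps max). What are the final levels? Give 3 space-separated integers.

Answer: 7 5 5

Derivation:
Step 1: flows [0->1,2->0] -> levels [7 2 8]
Step 2: flows [0->1,2->0] -> levels [7 3 7]
Step 3: flows [0->1,0=2] -> levels [6 4 7]
Step 4: flows [0->1,2->0] -> levels [6 5 6]
Step 5: flows [0->1,0=2] -> levels [5 6 6]
Step 6: flows [1->0,2->0] -> levels [7 5 5]
Step 7: flows [0->1,0->2] -> levels [5 6 6]
  -> period-2 cycle: step 7 state = step 5 state; never stabilizes
  -> state at step 30: (30-5) mod 2 = 1, same as step 6 -> [7 5 5]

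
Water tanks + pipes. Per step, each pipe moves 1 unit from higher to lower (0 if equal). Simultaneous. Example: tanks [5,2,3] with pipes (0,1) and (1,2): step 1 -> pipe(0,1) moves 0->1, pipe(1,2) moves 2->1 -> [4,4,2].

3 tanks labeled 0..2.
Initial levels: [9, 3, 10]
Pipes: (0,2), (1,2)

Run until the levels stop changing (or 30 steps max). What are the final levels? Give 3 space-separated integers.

Step 1: flows [2->0,2->1] -> levels [10 4 8]
Step 2: flows [0->2,2->1] -> levels [9 5 8]
Step 3: flows [0->2,2->1] -> levels [8 6 8]
Step 4: flows [0=2,2->1] -> levels [8 7 7]
Step 5: flows [0->2,1=2] -> levels [7 7 8]
Step 6: flows [2->0,2->1] -> levels [8 8 6]
Step 7: flows [0->2,1->2] -> levels [7 7 8]
  -> period-2 cycle: step 7 state = step 5 state; never stabilizes
  -> state at step 30: (30-5) mod 2 = 1, same as step 6 -> [8 8 6]

Answer: 8 8 6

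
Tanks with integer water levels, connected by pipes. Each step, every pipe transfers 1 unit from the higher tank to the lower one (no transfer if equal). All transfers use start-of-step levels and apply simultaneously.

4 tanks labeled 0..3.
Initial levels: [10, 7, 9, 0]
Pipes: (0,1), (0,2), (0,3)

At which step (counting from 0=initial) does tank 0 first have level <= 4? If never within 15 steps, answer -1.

Step 1: flows [0->1,0->2,0->3] -> levels [7 8 10 1]
Step 2: flows [1->0,2->0,0->3] -> levels [8 7 9 2]
Step 3: flows [0->1,2->0,0->3] -> levels [7 8 8 3]
Step 4: flows [1->0,2->0,0->3] -> levels [8 7 7 4]
Step 5: flows [0->1,0->2,0->3] -> levels [5 8 8 5]
Step 6: flows [1->0,2->0,0=3] -> levels [7 7 7 5]
Step 7: flows [0=1,0=2,0->3] -> levels [6 7 7 6]
Step 8: flows [1->0,2->0,0=3] -> levels [8 6 6 6]
Step 9: flows [0->1,0->2,0->3] -> levels [5 7 7 7]
Step 10: flows [1->0,2->0,3->0] -> levels [8 6 6 6]
  -> period-2 cycle (repeats step 8); tank 0 never drops to <=4
Tank 0 never reaches <=4 within 15 steps

Answer: -1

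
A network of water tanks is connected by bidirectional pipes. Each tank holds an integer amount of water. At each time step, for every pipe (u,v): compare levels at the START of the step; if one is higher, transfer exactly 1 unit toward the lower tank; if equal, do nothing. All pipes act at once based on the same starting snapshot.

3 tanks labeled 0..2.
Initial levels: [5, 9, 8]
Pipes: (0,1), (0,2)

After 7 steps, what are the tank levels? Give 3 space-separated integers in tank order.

Step 1: flows [1->0,2->0] -> levels [7 8 7]
Step 2: flows [1->0,0=2] -> levels [8 7 7]
Step 3: flows [0->1,0->2] -> levels [6 8 8]
Step 4: flows [1->0,2->0] -> levels [8 7 7]
  -> period-2 cycle: step 4 state = step 2 state
  -> state at step 7: (7-2) mod 2 = 1, same as step 3 -> [6 8 8]

Answer: 6 8 8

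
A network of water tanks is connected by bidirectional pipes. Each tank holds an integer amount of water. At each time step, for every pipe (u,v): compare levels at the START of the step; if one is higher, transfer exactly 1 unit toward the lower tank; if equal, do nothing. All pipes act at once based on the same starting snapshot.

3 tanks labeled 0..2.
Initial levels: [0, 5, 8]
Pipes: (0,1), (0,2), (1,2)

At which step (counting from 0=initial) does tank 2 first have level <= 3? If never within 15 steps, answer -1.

Step 1: flows [1->0,2->0,2->1] -> levels [2 5 6]
Step 2: flows [1->0,2->0,2->1] -> levels [4 5 4]
Step 3: flows [1->0,0=2,1->2] -> levels [5 3 5]
Step 4: flows [0->1,0=2,2->1] -> levels [4 5 4]
  -> period-2 cycle (repeats step 2); tank 2 never drops to <=3
Tank 2 never reaches <=3 within 15 steps

Answer: -1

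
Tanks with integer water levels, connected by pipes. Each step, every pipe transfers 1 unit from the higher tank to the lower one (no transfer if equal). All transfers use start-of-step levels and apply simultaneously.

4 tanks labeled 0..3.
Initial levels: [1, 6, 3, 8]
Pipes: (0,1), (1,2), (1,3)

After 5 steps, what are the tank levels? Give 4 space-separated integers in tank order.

Answer: 4 6 4 4

Derivation:
Step 1: flows [1->0,1->2,3->1] -> levels [2 5 4 7]
Step 2: flows [1->0,1->2,3->1] -> levels [3 4 5 6]
Step 3: flows [1->0,2->1,3->1] -> levels [4 5 4 5]
Step 4: flows [1->0,1->2,1=3] -> levels [5 3 5 5]
Step 5: flows [0->1,2->1,3->1] -> levels [4 6 4 4]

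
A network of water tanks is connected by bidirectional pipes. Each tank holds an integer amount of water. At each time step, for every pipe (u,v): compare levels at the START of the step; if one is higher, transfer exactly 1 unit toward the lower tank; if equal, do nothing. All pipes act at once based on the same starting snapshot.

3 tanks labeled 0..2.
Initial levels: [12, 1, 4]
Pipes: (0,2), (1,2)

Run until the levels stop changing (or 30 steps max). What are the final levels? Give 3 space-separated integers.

Answer: 5 5 7

Derivation:
Step 1: flows [0->2,2->1] -> levels [11 2 4]
Step 2: flows [0->2,2->1] -> levels [10 3 4]
Step 3: flows [0->2,2->1] -> levels [9 4 4]
Step 4: flows [0->2,1=2] -> levels [8 4 5]
Step 5: flows [0->2,2->1] -> levels [7 5 5]
Step 6: flows [0->2,1=2] -> levels [6 5 6]
Step 7: flows [0=2,2->1] -> levels [6 6 5]
Step 8: flows [0->2,1->2] -> levels [5 5 7]
Step 9: flows [2->0,2->1] -> levels [6 6 5]
  -> period-2 cycle: step 9 state = step 7 state; never stabilizes
  -> state at step 30: (30-7) mod 2 = 1, same as step 8 -> [5 5 7]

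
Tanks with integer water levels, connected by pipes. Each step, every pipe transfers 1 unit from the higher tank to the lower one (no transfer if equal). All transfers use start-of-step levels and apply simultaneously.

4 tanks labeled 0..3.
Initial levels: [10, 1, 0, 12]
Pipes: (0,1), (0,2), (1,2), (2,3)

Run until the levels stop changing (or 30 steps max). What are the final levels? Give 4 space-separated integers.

Answer: 6 5 7 5

Derivation:
Step 1: flows [0->1,0->2,1->2,3->2] -> levels [8 1 3 11]
Step 2: flows [0->1,0->2,2->1,3->2] -> levels [6 3 4 10]
Step 3: flows [0->1,0->2,2->1,3->2] -> levels [4 5 5 9]
Step 4: flows [1->0,2->0,1=2,3->2] -> levels [6 4 5 8]
Step 5: flows [0->1,0->2,2->1,3->2] -> levels [4 6 6 7]
Step 6: flows [1->0,2->0,1=2,3->2] -> levels [6 5 6 6]
Step 7: flows [0->1,0=2,2->1,2=3] -> levels [5 7 5 6]
Step 8: flows [1->0,0=2,1->2,3->2] -> levels [6 5 7 5]
Step 9: flows [0->1,2->0,2->1,2->3] -> levels [6 7 4 6]
Step 10: flows [1->0,0->2,1->2,3->2] -> levels [6 5 7 5]
  -> period-2 cycle: step 10 state = step 8 state; never stabilizes
  -> state at step 30: (30-8) mod 2 = 0, same as step 8 -> [6 5 7 5]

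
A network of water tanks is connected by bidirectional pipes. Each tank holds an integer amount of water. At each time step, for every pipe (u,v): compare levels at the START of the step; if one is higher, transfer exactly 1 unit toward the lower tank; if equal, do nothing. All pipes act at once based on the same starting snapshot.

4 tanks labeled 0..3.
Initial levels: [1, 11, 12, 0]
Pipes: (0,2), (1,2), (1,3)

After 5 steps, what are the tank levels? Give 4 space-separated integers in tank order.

Answer: 6 7 6 5

Derivation:
Step 1: flows [2->0,2->1,1->3] -> levels [2 11 10 1]
Step 2: flows [2->0,1->2,1->3] -> levels [3 9 10 2]
Step 3: flows [2->0,2->1,1->3] -> levels [4 9 8 3]
Step 4: flows [2->0,1->2,1->3] -> levels [5 7 8 4]
Step 5: flows [2->0,2->1,1->3] -> levels [6 7 6 5]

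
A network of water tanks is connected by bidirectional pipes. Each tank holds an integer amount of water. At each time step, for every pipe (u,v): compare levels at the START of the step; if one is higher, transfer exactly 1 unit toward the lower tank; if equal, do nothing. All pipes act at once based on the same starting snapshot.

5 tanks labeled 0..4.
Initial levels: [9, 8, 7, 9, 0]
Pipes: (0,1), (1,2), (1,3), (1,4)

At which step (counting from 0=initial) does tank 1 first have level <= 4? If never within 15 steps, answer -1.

Answer: -1

Derivation:
Step 1: flows [0->1,1->2,3->1,1->4] -> levels [8 8 8 8 1]
Step 2: flows [0=1,1=2,1=3,1->4] -> levels [8 7 8 8 2]
Step 3: flows [0->1,2->1,3->1,1->4] -> levels [7 9 7 7 3]
Step 4: flows [1->0,1->2,1->3,1->4] -> levels [8 5 8 8 4]
Step 5: flows [0->1,2->1,3->1,1->4] -> levels [7 7 7 7 5]
Step 6: flows [0=1,1=2,1=3,1->4] -> levels [7 6 7 7 6]
Step 7: flows [0->1,2->1,3->1,1=4] -> levels [6 9 6 6 6]
Step 8: flows [1->0,1->2,1->3,1->4] -> levels [7 5 7 7 7]
Step 9: flows [0->1,2->1,3->1,4->1] -> levels [6 9 6 6 6]
  -> period-2 cycle (repeats step 7); tank 1 never drops to <=4
Tank 1 never reaches <=4 within 15 steps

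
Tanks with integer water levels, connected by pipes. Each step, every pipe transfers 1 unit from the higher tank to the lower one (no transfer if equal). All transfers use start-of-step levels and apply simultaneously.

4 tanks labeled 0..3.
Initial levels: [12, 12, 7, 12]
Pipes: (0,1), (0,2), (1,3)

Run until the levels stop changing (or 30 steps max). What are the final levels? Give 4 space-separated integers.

Answer: 11 10 10 12

Derivation:
Step 1: flows [0=1,0->2,1=3] -> levels [11 12 8 12]
Step 2: flows [1->0,0->2,1=3] -> levels [11 11 9 12]
Step 3: flows [0=1,0->2,3->1] -> levels [10 12 10 11]
Step 4: flows [1->0,0=2,1->3] -> levels [11 10 10 12]
Step 5: flows [0->1,0->2,3->1] -> levels [9 12 11 11]
Step 6: flows [1->0,2->0,1->3] -> levels [11 10 10 12]
  -> period-2 cycle: step 6 state = step 4 state; never stabilizes
  -> state at step 30: (30-4) mod 2 = 0, same as step 4 -> [11 10 10 12]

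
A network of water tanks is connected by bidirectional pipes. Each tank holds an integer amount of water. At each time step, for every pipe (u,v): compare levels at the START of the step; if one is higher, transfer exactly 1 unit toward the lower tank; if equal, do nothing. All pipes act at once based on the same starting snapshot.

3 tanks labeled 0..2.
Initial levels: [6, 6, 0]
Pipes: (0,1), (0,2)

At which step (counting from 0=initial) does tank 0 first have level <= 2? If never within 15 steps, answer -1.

Step 1: flows [0=1,0->2] -> levels [5 6 1]
Step 2: flows [1->0,0->2] -> levels [5 5 2]
Step 3: flows [0=1,0->2] -> levels [4 5 3]
Step 4: flows [1->0,0->2] -> levels [4 4 4]
Step 5: flows [0=1,0=2] -> levels [4 4 4]
  -> stable; tank 0 stays at 4 > 2
Tank 0 never reaches <=2 within 15 steps

Answer: -1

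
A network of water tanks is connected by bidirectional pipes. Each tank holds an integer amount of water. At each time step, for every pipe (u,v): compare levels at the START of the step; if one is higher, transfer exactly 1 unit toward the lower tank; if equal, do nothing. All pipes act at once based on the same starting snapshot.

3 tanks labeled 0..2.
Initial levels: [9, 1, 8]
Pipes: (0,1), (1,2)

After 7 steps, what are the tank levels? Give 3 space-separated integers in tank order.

Answer: 6 7 5

Derivation:
Step 1: flows [0->1,2->1] -> levels [8 3 7]
Step 2: flows [0->1,2->1] -> levels [7 5 6]
Step 3: flows [0->1,2->1] -> levels [6 7 5]
Step 4: flows [1->0,1->2] -> levels [7 5 6]
  -> period-2 cycle: step 4 state = step 2 state
  -> state at step 7: (7-2) mod 2 = 1, same as step 3 -> [6 7 5]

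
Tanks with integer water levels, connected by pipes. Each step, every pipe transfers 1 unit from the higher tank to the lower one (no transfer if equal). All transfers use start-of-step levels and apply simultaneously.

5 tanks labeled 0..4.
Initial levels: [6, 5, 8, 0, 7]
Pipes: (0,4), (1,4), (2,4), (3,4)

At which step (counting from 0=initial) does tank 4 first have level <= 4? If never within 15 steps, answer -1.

Step 1: flows [4->0,4->1,2->4,4->3] -> levels [7 6 7 1 5]
Step 2: flows [0->4,1->4,2->4,4->3] -> levels [6 5 6 2 7]
Step 3: flows [4->0,4->1,4->2,4->3] -> levels [7 6 7 3 3]
Tank 4 first reaches <=4 at step 3

Answer: 3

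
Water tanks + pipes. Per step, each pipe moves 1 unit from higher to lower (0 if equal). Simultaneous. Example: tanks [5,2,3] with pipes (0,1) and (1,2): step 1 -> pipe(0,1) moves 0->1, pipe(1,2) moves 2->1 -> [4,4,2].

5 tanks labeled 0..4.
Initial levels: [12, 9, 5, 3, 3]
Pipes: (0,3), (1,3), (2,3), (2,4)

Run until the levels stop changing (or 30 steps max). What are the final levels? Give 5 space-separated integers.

Step 1: flows [0->3,1->3,2->3,2->4] -> levels [11 8 3 6 4]
Step 2: flows [0->3,1->3,3->2,4->2] -> levels [10 7 5 7 3]
Step 3: flows [0->3,1=3,3->2,2->4] -> levels [9 7 5 7 4]
Step 4: flows [0->3,1=3,3->2,2->4] -> levels [8 7 5 7 5]
Step 5: flows [0->3,1=3,3->2,2=4] -> levels [7 7 6 7 5]
Step 6: flows [0=3,1=3,3->2,2->4] -> levels [7 7 6 6 6]
Step 7: flows [0->3,1->3,2=3,2=4] -> levels [6 6 6 8 6]
Step 8: flows [3->0,3->1,3->2,2=4] -> levels [7 7 7 5 6]
Step 9: flows [0->3,1->3,2->3,2->4] -> levels [6 6 5 8 7]
Step 10: flows [3->0,3->1,3->2,4->2] -> levels [7 7 7 5 6]
  -> period-2 cycle: step 10 state = step 8 state; never stabilizes
  -> state at step 30: (30-8) mod 2 = 0, same as step 8 -> [7 7 7 5 6]

Answer: 7 7 7 5 6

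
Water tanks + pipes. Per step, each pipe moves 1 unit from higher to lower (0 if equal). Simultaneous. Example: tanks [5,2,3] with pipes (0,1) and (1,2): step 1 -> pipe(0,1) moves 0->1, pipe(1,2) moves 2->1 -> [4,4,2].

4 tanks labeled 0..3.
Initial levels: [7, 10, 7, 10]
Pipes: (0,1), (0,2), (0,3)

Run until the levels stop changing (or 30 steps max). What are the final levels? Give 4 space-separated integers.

Answer: 7 9 9 9

Derivation:
Step 1: flows [1->0,0=2,3->0] -> levels [9 9 7 9]
Step 2: flows [0=1,0->2,0=3] -> levels [8 9 8 9]
Step 3: flows [1->0,0=2,3->0] -> levels [10 8 8 8]
Step 4: flows [0->1,0->2,0->3] -> levels [7 9 9 9]
Step 5: flows [1->0,2->0,3->0] -> levels [10 8 8 8]
  -> period-2 cycle: step 5 state = step 3 state; never stabilizes
  -> state at step 30: (30-3) mod 2 = 1, same as step 4 -> [7 9 9 9]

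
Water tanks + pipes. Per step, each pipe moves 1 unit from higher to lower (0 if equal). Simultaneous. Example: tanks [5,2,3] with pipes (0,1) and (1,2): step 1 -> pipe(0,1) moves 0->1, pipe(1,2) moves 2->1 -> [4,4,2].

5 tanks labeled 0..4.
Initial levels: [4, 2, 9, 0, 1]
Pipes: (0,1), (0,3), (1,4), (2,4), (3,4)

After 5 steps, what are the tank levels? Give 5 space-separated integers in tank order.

Step 1: flows [0->1,0->3,1->4,2->4,4->3] -> levels [2 2 8 2 2]
Step 2: flows [0=1,0=3,1=4,2->4,3=4] -> levels [2 2 7 2 3]
Step 3: flows [0=1,0=3,4->1,2->4,4->3] -> levels [2 3 6 3 2]
Step 4: flows [1->0,3->0,1->4,2->4,3->4] -> levels [4 1 5 1 5]
Step 5: flows [0->1,0->3,4->1,2=4,4->3] -> levels [2 3 5 3 3]

Answer: 2 3 5 3 3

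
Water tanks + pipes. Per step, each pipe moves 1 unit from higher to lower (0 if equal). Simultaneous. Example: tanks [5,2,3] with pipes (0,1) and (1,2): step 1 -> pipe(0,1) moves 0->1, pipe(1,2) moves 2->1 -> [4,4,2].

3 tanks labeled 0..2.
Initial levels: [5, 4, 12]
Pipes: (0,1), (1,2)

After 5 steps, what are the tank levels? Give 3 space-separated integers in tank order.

Answer: 7 7 7

Derivation:
Step 1: flows [0->1,2->1] -> levels [4 6 11]
Step 2: flows [1->0,2->1] -> levels [5 6 10]
Step 3: flows [1->0,2->1] -> levels [6 6 9]
Step 4: flows [0=1,2->1] -> levels [6 7 8]
Step 5: flows [1->0,2->1] -> levels [7 7 7]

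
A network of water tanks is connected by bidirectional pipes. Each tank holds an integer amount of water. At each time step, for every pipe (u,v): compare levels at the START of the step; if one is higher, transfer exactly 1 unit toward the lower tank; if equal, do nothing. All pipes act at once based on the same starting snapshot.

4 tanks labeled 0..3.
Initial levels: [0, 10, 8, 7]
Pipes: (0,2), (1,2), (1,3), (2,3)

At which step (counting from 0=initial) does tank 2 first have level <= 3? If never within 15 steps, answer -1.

Step 1: flows [2->0,1->2,1->3,2->3] -> levels [1 8 7 9]
Step 2: flows [2->0,1->2,3->1,3->2] -> levels [2 8 8 7]
Step 3: flows [2->0,1=2,1->3,2->3] -> levels [3 7 6 9]
Step 4: flows [2->0,1->2,3->1,3->2] -> levels [4 7 7 7]
Step 5: flows [2->0,1=2,1=3,2=3] -> levels [5 7 6 7]
Step 6: flows [2->0,1->2,1=3,3->2] -> levels [6 6 7 6]
Step 7: flows [2->0,2->1,1=3,2->3] -> levels [7 7 4 7]
Step 8: flows [0->2,1->2,1=3,3->2] -> levels [6 6 7 6]
  -> period-2 cycle (repeats step 6); tank 2 never drops to <=3
Tank 2 never reaches <=3 within 15 steps

Answer: -1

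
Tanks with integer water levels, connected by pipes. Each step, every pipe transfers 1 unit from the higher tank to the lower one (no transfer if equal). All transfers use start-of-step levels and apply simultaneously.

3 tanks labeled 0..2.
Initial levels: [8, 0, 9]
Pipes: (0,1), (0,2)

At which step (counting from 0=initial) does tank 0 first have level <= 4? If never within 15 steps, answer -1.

Step 1: flows [0->1,2->0] -> levels [8 1 8]
Step 2: flows [0->1,0=2] -> levels [7 2 8]
Step 3: flows [0->1,2->0] -> levels [7 3 7]
Step 4: flows [0->1,0=2] -> levels [6 4 7]
Step 5: flows [0->1,2->0] -> levels [6 5 6]
Step 6: flows [0->1,0=2] -> levels [5 6 6]
Step 7: flows [1->0,2->0] -> levels [7 5 5]
Step 8: flows [0->1,0->2] -> levels [5 6 6]
  -> period-2 cycle (repeats step 6); tank 0 never drops to <=4
Tank 0 never reaches <=4 within 15 steps

Answer: -1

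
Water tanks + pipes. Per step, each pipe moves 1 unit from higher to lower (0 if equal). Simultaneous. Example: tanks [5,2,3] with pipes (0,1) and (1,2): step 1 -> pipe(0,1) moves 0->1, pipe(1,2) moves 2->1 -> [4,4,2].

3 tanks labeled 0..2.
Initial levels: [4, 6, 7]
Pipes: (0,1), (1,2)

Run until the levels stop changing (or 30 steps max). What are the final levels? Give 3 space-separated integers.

Answer: 6 5 6

Derivation:
Step 1: flows [1->0,2->1] -> levels [5 6 6]
Step 2: flows [1->0,1=2] -> levels [6 5 6]
Step 3: flows [0->1,2->1] -> levels [5 7 5]
Step 4: flows [1->0,1->2] -> levels [6 5 6]
  -> period-2 cycle: step 4 state = step 2 state; never stabilizes
  -> state at step 30: (30-2) mod 2 = 0, same as step 2 -> [6 5 6]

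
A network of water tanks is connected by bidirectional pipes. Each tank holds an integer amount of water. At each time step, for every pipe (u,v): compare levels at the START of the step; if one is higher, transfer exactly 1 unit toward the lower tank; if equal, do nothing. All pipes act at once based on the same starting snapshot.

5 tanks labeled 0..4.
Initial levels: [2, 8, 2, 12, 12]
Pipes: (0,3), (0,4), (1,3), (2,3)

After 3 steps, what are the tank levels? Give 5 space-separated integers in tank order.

Answer: 8 8 5 6 9

Derivation:
Step 1: flows [3->0,4->0,3->1,3->2] -> levels [4 9 3 9 11]
Step 2: flows [3->0,4->0,1=3,3->2] -> levels [6 9 4 7 10]
Step 3: flows [3->0,4->0,1->3,3->2] -> levels [8 8 5 6 9]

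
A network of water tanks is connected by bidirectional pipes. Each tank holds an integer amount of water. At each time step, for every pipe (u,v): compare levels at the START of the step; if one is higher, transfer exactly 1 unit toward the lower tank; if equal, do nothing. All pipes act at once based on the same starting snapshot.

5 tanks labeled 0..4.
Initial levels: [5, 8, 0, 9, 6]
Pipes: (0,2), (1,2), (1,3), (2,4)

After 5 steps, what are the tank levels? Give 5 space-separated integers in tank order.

Step 1: flows [0->2,1->2,3->1,4->2] -> levels [4 8 3 8 5]
Step 2: flows [0->2,1->2,1=3,4->2] -> levels [3 7 6 8 4]
Step 3: flows [2->0,1->2,3->1,2->4] -> levels [4 7 5 7 5]
Step 4: flows [2->0,1->2,1=3,2=4] -> levels [5 6 5 7 5]
Step 5: flows [0=2,1->2,3->1,2=4] -> levels [5 6 6 6 5]

Answer: 5 6 6 6 5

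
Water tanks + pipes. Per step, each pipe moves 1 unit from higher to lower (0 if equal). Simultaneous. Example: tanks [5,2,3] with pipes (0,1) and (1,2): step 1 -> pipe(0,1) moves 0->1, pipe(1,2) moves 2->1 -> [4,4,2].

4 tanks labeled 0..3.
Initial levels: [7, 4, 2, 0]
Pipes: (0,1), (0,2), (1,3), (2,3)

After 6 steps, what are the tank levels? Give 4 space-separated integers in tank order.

Answer: 2 4 5 2

Derivation:
Step 1: flows [0->1,0->2,1->3,2->3] -> levels [5 4 2 2]
Step 2: flows [0->1,0->2,1->3,2=3] -> levels [3 4 3 3]
Step 3: flows [1->0,0=2,1->3,2=3] -> levels [4 2 3 4]
Step 4: flows [0->1,0->2,3->1,3->2] -> levels [2 4 5 2]
Step 5: flows [1->0,2->0,1->3,2->3] -> levels [4 2 3 4]
  -> period-2 cycle: step 5 state = step 3 state
  -> state at step 6: (6-3) mod 2 = 1, same as step 4 -> [2 4 5 2]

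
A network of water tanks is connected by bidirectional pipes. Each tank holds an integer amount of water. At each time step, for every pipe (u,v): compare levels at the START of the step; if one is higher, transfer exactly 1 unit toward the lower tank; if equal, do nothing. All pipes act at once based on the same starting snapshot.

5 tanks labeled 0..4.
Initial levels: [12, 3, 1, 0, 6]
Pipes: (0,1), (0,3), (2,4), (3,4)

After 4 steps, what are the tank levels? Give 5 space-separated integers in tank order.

Answer: 5 6 3 5 3

Derivation:
Step 1: flows [0->1,0->3,4->2,4->3] -> levels [10 4 2 2 4]
Step 2: flows [0->1,0->3,4->2,4->3] -> levels [8 5 3 4 2]
Step 3: flows [0->1,0->3,2->4,3->4] -> levels [6 6 2 4 4]
Step 4: flows [0=1,0->3,4->2,3=4] -> levels [5 6 3 5 3]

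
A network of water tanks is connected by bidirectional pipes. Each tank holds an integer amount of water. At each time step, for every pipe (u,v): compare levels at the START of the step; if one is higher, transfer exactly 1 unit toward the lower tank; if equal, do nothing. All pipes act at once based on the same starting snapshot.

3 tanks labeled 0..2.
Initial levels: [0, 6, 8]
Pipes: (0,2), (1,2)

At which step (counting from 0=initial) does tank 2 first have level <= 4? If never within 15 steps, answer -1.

Answer: 5

Derivation:
Step 1: flows [2->0,2->1] -> levels [1 7 6]
Step 2: flows [2->0,1->2] -> levels [2 6 6]
Step 3: flows [2->0,1=2] -> levels [3 6 5]
Step 4: flows [2->0,1->2] -> levels [4 5 5]
Step 5: flows [2->0,1=2] -> levels [5 5 4]
Tank 2 first reaches <=4 at step 5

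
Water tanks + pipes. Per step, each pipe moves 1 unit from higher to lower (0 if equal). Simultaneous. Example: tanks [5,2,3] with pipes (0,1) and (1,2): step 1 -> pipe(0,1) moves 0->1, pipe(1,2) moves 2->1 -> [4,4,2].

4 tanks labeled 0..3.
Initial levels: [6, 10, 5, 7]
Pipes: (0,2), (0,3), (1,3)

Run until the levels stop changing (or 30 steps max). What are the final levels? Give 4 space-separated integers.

Answer: 8 8 6 6

Derivation:
Step 1: flows [0->2,3->0,1->3] -> levels [6 9 6 7]
Step 2: flows [0=2,3->0,1->3] -> levels [7 8 6 7]
Step 3: flows [0->2,0=3,1->3] -> levels [6 7 7 8]
Step 4: flows [2->0,3->0,3->1] -> levels [8 8 6 6]
Step 5: flows [0->2,0->3,1->3] -> levels [6 7 7 8]
  -> period-2 cycle: step 5 state = step 3 state; never stabilizes
  -> state at step 30: (30-3) mod 2 = 1, same as step 4 -> [8 8 6 6]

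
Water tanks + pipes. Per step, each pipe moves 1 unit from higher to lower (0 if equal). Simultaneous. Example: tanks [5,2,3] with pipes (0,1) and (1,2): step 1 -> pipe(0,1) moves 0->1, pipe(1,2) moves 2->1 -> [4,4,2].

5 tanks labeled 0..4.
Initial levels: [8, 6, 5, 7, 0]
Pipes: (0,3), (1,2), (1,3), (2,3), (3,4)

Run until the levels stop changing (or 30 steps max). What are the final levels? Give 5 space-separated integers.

Answer: 5 5 5 7 4

Derivation:
Step 1: flows [0->3,1->2,3->1,3->2,3->4] -> levels [7 6 7 5 1]
Step 2: flows [0->3,2->1,1->3,2->3,3->4] -> levels [6 6 5 7 2]
Step 3: flows [3->0,1->2,3->1,3->2,3->4] -> levels [7 6 7 3 3]
Step 4: flows [0->3,2->1,1->3,2->3,3=4] -> levels [6 6 5 6 3]
Step 5: flows [0=3,1->2,1=3,3->2,3->4] -> levels [6 5 7 4 4]
Step 6: flows [0->3,2->1,1->3,2->3,3=4] -> levels [5 5 5 7 4]
Step 7: flows [3->0,1=2,3->1,3->2,3->4] -> levels [6 6 6 3 5]
Step 8: flows [0->3,1=2,1->3,2->3,4->3] -> levels [5 5 5 7 4]
  -> period-2 cycle: step 8 state = step 6 state; never stabilizes
  -> state at step 30: (30-6) mod 2 = 0, same as step 6 -> [5 5 5 7 4]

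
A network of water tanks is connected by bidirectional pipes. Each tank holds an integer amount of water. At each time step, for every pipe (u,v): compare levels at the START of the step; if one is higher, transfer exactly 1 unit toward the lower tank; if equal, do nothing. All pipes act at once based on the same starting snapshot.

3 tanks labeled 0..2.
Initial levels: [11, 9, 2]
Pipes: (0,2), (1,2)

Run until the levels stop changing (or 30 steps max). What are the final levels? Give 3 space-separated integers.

Answer: 8 8 6

Derivation:
Step 1: flows [0->2,1->2] -> levels [10 8 4]
Step 2: flows [0->2,1->2] -> levels [9 7 6]
Step 3: flows [0->2,1->2] -> levels [8 6 8]
Step 4: flows [0=2,2->1] -> levels [8 7 7]
Step 5: flows [0->2,1=2] -> levels [7 7 8]
Step 6: flows [2->0,2->1] -> levels [8 8 6]
Step 7: flows [0->2,1->2] -> levels [7 7 8]
  -> period-2 cycle: step 7 state = step 5 state; never stabilizes
  -> state at step 30: (30-5) mod 2 = 1, same as step 6 -> [8 8 6]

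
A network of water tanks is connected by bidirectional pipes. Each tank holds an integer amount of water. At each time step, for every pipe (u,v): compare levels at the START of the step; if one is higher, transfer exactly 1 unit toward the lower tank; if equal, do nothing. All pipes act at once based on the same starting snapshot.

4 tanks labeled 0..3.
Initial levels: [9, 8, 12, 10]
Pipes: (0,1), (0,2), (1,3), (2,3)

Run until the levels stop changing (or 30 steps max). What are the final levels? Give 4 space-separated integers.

Step 1: flows [0->1,2->0,3->1,2->3] -> levels [9 10 10 10]
Step 2: flows [1->0,2->0,1=3,2=3] -> levels [11 9 9 10]
Step 3: flows [0->1,0->2,3->1,3->2] -> levels [9 11 11 8]
Step 4: flows [1->0,2->0,1->3,2->3] -> levels [11 9 9 10]
  -> period-2 cycle: step 4 state = step 2 state; never stabilizes
  -> state at step 30: (30-2) mod 2 = 0, same as step 2 -> [11 9 9 10]

Answer: 11 9 9 10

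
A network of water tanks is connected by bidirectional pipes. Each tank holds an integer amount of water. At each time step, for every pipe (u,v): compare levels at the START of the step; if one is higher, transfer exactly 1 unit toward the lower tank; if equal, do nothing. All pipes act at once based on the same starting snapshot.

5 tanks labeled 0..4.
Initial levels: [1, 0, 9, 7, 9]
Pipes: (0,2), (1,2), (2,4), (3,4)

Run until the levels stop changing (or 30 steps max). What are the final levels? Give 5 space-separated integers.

Step 1: flows [2->0,2->1,2=4,4->3] -> levels [2 1 7 8 8]
Step 2: flows [2->0,2->1,4->2,3=4] -> levels [3 2 6 8 7]
Step 3: flows [2->0,2->1,4->2,3->4] -> levels [4 3 5 7 7]
Step 4: flows [2->0,2->1,4->2,3=4] -> levels [5 4 4 7 6]
Step 5: flows [0->2,1=2,4->2,3->4] -> levels [4 4 6 6 6]
Step 6: flows [2->0,2->1,2=4,3=4] -> levels [5 5 4 6 6]
Step 7: flows [0->2,1->2,4->2,3=4] -> levels [4 4 7 6 5]
Step 8: flows [2->0,2->1,2->4,3->4] -> levels [5 5 4 5 7]
Step 9: flows [0->2,1->2,4->2,4->3] -> levels [4 4 7 6 5]
  -> period-2 cycle: step 9 state = step 7 state; never stabilizes
  -> state at step 30: (30-7) mod 2 = 1, same as step 8 -> [5 5 4 5 7]

Answer: 5 5 4 5 7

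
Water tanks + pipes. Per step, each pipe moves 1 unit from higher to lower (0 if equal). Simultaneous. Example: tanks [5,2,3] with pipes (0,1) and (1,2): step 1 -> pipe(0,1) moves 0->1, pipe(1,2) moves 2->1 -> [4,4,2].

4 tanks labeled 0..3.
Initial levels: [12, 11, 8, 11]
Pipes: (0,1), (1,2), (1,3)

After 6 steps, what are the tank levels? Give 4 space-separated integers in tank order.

Answer: 11 9 11 11

Derivation:
Step 1: flows [0->1,1->2,1=3] -> levels [11 11 9 11]
Step 2: flows [0=1,1->2,1=3] -> levels [11 10 10 11]
Step 3: flows [0->1,1=2,3->1] -> levels [10 12 10 10]
Step 4: flows [1->0,1->2,1->3] -> levels [11 9 11 11]
Step 5: flows [0->1,2->1,3->1] -> levels [10 12 10 10]
  -> period-2 cycle: step 5 state = step 3 state
  -> state at step 6: (6-3) mod 2 = 1, same as step 4 -> [11 9 11 11]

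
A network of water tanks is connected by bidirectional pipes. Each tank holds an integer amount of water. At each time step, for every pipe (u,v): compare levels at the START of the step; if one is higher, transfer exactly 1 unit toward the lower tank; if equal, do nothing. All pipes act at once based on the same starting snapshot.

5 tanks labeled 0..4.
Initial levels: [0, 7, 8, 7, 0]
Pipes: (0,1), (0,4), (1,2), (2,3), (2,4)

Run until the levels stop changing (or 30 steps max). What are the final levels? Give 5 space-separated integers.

Step 1: flows [1->0,0=4,2->1,2->3,2->4] -> levels [1 7 5 8 1]
Step 2: flows [1->0,0=4,1->2,3->2,2->4] -> levels [2 5 6 7 2]
Step 3: flows [1->0,0=4,2->1,3->2,2->4] -> levels [3 5 5 6 3]
Step 4: flows [1->0,0=4,1=2,3->2,2->4] -> levels [4 4 5 5 4]
Step 5: flows [0=1,0=4,2->1,2=3,2->4] -> levels [4 5 3 5 5]
Step 6: flows [1->0,4->0,1->2,3->2,4->2] -> levels [6 3 6 4 3]
Step 7: flows [0->1,0->4,2->1,2->3,2->4] -> levels [4 5 3 5 5]
  -> period-2 cycle: step 7 state = step 5 state; never stabilizes
  -> state at step 30: (30-5) mod 2 = 1, same as step 6 -> [6 3 6 4 3]

Answer: 6 3 6 4 3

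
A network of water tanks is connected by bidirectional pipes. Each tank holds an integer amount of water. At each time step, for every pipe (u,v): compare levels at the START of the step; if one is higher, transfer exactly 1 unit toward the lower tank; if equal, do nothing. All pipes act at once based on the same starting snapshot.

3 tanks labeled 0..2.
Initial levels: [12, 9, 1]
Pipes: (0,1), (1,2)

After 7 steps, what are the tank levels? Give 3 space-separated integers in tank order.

Step 1: flows [0->1,1->2] -> levels [11 9 2]
Step 2: flows [0->1,1->2] -> levels [10 9 3]
Step 3: flows [0->1,1->2] -> levels [9 9 4]
Step 4: flows [0=1,1->2] -> levels [9 8 5]
Step 5: flows [0->1,1->2] -> levels [8 8 6]
Step 6: flows [0=1,1->2] -> levels [8 7 7]
Step 7: flows [0->1,1=2] -> levels [7 8 7]

Answer: 7 8 7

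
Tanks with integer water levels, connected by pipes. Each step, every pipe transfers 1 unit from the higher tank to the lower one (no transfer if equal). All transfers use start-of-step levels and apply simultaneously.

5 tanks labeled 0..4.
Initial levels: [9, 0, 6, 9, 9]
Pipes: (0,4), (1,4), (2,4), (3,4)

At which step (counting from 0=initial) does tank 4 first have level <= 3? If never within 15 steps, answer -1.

Step 1: flows [0=4,4->1,4->2,3=4] -> levels [9 1 7 9 7]
Step 2: flows [0->4,4->1,2=4,3->4] -> levels [8 2 7 8 8]
Step 3: flows [0=4,4->1,4->2,3=4] -> levels [8 3 8 8 6]
Step 4: flows [0->4,4->1,2->4,3->4] -> levels [7 4 7 7 8]
Step 5: flows [4->0,4->1,4->2,4->3] -> levels [8 5 8 8 4]
Step 6: flows [0->4,1->4,2->4,3->4] -> levels [7 4 7 7 8]
  -> period-2 cycle (repeats step 4); tank 4 never drops to <=3
Tank 4 never reaches <=3 within 15 steps

Answer: -1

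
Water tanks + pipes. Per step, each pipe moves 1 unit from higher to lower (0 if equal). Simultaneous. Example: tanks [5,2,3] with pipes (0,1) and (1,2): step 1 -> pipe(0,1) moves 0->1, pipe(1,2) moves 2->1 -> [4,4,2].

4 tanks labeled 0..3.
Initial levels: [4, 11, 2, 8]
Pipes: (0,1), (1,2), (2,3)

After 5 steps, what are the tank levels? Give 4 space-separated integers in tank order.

Step 1: flows [1->0,1->2,3->2] -> levels [5 9 4 7]
Step 2: flows [1->0,1->2,3->2] -> levels [6 7 6 6]
Step 3: flows [1->0,1->2,2=3] -> levels [7 5 7 6]
Step 4: flows [0->1,2->1,2->3] -> levels [6 7 5 7]
Step 5: flows [1->0,1->2,3->2] -> levels [7 5 7 6]

Answer: 7 5 7 6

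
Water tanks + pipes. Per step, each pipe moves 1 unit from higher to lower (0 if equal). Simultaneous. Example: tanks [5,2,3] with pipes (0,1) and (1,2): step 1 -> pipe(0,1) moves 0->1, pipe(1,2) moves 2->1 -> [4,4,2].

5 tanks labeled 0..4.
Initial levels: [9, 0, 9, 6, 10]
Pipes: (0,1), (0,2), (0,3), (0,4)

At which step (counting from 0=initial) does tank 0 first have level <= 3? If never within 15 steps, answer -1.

Answer: -1

Derivation:
Step 1: flows [0->1,0=2,0->3,4->0] -> levels [8 1 9 7 9]
Step 2: flows [0->1,2->0,0->3,4->0] -> levels [8 2 8 8 8]
Step 3: flows [0->1,0=2,0=3,0=4] -> levels [7 3 8 8 8]
Step 4: flows [0->1,2->0,3->0,4->0] -> levels [9 4 7 7 7]
Step 5: flows [0->1,0->2,0->3,0->4] -> levels [5 5 8 8 8]
Step 6: flows [0=1,2->0,3->0,4->0] -> levels [8 5 7 7 7]
Step 7: flows [0->1,0->2,0->3,0->4] -> levels [4 6 8 8 8]
Step 8: flows [1->0,2->0,3->0,4->0] -> levels [8 5 7 7 7]
  -> period-2 cycle (repeats step 6); tank 0 never drops to <=3
Tank 0 never reaches <=3 within 15 steps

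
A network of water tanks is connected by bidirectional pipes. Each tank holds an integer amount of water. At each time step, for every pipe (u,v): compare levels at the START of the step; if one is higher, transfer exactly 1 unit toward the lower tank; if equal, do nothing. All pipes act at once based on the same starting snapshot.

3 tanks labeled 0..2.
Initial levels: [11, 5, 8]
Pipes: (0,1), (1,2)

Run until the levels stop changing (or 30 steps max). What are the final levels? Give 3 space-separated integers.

Step 1: flows [0->1,2->1] -> levels [10 7 7]
Step 2: flows [0->1,1=2] -> levels [9 8 7]
Step 3: flows [0->1,1->2] -> levels [8 8 8]
Step 4: flows [0=1,1=2] -> levels [8 8 8]
  -> stable (no change)

Answer: 8 8 8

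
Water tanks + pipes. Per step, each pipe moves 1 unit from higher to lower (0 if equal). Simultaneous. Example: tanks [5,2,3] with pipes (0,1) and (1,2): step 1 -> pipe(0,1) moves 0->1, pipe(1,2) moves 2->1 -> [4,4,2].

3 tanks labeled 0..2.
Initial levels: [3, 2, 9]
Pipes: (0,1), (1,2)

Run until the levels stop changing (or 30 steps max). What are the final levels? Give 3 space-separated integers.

Step 1: flows [0->1,2->1] -> levels [2 4 8]
Step 2: flows [1->0,2->1] -> levels [3 4 7]
Step 3: flows [1->0,2->1] -> levels [4 4 6]
Step 4: flows [0=1,2->1] -> levels [4 5 5]
Step 5: flows [1->0,1=2] -> levels [5 4 5]
Step 6: flows [0->1,2->1] -> levels [4 6 4]
Step 7: flows [1->0,1->2] -> levels [5 4 5]
  -> period-2 cycle: step 7 state = step 5 state; never stabilizes
  -> state at step 30: (30-5) mod 2 = 1, same as step 6 -> [4 6 4]

Answer: 4 6 4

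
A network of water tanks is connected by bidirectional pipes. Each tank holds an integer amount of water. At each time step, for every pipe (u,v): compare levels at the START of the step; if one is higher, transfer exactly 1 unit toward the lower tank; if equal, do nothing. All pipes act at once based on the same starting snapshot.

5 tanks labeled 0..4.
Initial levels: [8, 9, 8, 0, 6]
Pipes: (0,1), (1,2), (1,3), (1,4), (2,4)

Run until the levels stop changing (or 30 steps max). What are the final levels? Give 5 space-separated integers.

Step 1: flows [1->0,1->2,1->3,1->4,2->4] -> levels [9 5 8 1 8]
Step 2: flows [0->1,2->1,1->3,4->1,2=4] -> levels [8 7 7 2 7]
Step 3: flows [0->1,1=2,1->3,1=4,2=4] -> levels [7 7 7 3 7]
Step 4: flows [0=1,1=2,1->3,1=4,2=4] -> levels [7 6 7 4 7]
Step 5: flows [0->1,2->1,1->3,4->1,2=4] -> levels [6 8 6 5 6]
Step 6: flows [1->0,1->2,1->3,1->4,2=4] -> levels [7 4 7 6 7]
Step 7: flows [0->1,2->1,3->1,4->1,2=4] -> levels [6 8 6 5 6]
  -> period-2 cycle: step 7 state = step 5 state; never stabilizes
  -> state at step 30: (30-5) mod 2 = 1, same as step 6 -> [7 4 7 6 7]

Answer: 7 4 7 6 7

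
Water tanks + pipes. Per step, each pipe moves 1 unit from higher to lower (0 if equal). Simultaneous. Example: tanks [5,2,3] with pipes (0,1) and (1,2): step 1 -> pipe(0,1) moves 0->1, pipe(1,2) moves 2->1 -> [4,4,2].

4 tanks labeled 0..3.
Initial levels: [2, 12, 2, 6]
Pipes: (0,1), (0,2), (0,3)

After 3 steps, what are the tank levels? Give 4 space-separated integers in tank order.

Step 1: flows [1->0,0=2,3->0] -> levels [4 11 2 5]
Step 2: flows [1->0,0->2,3->0] -> levels [5 10 3 4]
Step 3: flows [1->0,0->2,0->3] -> levels [4 9 4 5]

Answer: 4 9 4 5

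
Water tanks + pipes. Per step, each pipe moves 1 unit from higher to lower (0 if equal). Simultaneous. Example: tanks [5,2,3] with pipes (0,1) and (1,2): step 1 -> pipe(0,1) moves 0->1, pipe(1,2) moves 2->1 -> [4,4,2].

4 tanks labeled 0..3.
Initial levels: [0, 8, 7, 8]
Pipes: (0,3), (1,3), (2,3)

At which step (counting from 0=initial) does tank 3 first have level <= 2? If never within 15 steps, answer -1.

Answer: -1

Derivation:
Step 1: flows [3->0,1=3,3->2] -> levels [1 8 8 6]
Step 2: flows [3->0,1->3,2->3] -> levels [2 7 7 7]
Step 3: flows [3->0,1=3,2=3] -> levels [3 7 7 6]
Step 4: flows [3->0,1->3,2->3] -> levels [4 6 6 7]
Step 5: flows [3->0,3->1,3->2] -> levels [5 7 7 4]
Step 6: flows [0->3,1->3,2->3] -> levels [4 6 6 7]
  -> period-2 cycle (repeats step 4); tank 3 never drops to <=2
Tank 3 never reaches <=2 within 15 steps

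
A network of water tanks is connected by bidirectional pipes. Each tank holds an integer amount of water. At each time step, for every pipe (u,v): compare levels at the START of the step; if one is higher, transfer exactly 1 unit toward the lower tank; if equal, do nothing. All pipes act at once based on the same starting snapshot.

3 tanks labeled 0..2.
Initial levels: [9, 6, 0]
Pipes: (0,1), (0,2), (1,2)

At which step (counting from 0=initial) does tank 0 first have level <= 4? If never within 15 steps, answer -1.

Step 1: flows [0->1,0->2,1->2] -> levels [7 6 2]
Step 2: flows [0->1,0->2,1->2] -> levels [5 6 4]
Step 3: flows [1->0,0->2,1->2] -> levels [5 4 6]
Step 4: flows [0->1,2->0,2->1] -> levels [5 6 4]
  -> period-2 cycle (repeats step 2); tank 0 never drops to <=4
Tank 0 never reaches <=4 within 15 steps

Answer: -1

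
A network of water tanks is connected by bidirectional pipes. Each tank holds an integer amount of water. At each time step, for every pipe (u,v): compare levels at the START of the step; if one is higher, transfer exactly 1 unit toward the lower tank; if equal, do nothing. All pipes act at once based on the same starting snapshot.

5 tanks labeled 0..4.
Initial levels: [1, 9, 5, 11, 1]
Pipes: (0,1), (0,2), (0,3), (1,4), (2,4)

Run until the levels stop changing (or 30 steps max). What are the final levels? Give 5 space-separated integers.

Answer: 4 6 6 7 4

Derivation:
Step 1: flows [1->0,2->0,3->0,1->4,2->4] -> levels [4 7 3 10 3]
Step 2: flows [1->0,0->2,3->0,1->4,2=4] -> levels [5 5 4 9 4]
Step 3: flows [0=1,0->2,3->0,1->4,2=4] -> levels [5 4 5 8 5]
Step 4: flows [0->1,0=2,3->0,4->1,2=4] -> levels [5 6 5 7 4]
Step 5: flows [1->0,0=2,3->0,1->4,2->4] -> levels [7 4 4 6 6]
Step 6: flows [0->1,0->2,0->3,4->1,4->2] -> levels [4 6 6 7 4]
Step 7: flows [1->0,2->0,3->0,1->4,2->4] -> levels [7 4 4 6 6]
  -> period-2 cycle: step 7 state = step 5 state; never stabilizes
  -> state at step 30: (30-5) mod 2 = 1, same as step 6 -> [4 6 6 7 4]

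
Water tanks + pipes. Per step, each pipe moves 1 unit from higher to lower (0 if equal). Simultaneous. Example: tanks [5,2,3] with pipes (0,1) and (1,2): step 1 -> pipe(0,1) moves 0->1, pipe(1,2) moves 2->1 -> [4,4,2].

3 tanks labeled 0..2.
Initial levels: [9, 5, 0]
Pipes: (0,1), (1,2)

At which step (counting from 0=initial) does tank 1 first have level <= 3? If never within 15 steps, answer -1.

Step 1: flows [0->1,1->2] -> levels [8 5 1]
Step 2: flows [0->1,1->2] -> levels [7 5 2]
Step 3: flows [0->1,1->2] -> levels [6 5 3]
Step 4: flows [0->1,1->2] -> levels [5 5 4]
Step 5: flows [0=1,1->2] -> levels [5 4 5]
Step 6: flows [0->1,2->1] -> levels [4 6 4]
Step 7: flows [1->0,1->2] -> levels [5 4 5]
  -> period-2 cycle (repeats step 5); tank 1 never drops to <=3
Tank 1 never reaches <=3 within 15 steps

Answer: -1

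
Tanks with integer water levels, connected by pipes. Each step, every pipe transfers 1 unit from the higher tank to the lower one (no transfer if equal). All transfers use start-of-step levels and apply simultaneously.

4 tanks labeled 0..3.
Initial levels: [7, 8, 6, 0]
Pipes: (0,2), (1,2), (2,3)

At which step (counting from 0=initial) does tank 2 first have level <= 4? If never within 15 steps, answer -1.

Step 1: flows [0->2,1->2,2->3] -> levels [6 7 7 1]
Step 2: flows [2->0,1=2,2->3] -> levels [7 7 5 2]
Step 3: flows [0->2,1->2,2->3] -> levels [6 6 6 3]
Step 4: flows [0=2,1=2,2->3] -> levels [6 6 5 4]
Step 5: flows [0->2,1->2,2->3] -> levels [5 5 6 5]
Step 6: flows [2->0,2->1,2->3] -> levels [6 6 3 6]
Tank 2 first reaches <=4 at step 6

Answer: 6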